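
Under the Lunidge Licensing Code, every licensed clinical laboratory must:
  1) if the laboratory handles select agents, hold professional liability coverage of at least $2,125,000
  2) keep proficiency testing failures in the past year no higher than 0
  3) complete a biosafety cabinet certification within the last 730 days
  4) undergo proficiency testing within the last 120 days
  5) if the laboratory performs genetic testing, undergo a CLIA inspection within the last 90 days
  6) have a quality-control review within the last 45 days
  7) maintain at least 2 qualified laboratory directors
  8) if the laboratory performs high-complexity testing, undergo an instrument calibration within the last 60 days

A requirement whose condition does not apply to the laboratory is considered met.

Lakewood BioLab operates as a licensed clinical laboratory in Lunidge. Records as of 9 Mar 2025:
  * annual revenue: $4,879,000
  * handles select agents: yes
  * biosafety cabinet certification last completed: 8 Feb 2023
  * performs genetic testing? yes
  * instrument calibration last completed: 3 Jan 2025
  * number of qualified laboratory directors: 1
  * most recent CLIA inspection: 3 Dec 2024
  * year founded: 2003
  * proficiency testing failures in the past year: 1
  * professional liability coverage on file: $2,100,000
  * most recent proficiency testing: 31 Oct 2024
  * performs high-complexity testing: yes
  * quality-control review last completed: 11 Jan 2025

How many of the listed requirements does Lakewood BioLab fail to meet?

8

1. condition 'handles select agents' holds; professional liability coverage $2,100,000 < $2,125,000 → not met
2. proficiency testing failures in the past year 1 > 0 → not met
3. biosafety cabinet certification 760 days ago vs limit 730 → not met
4. proficiency testing 129 days ago vs limit 120 → not met
5. condition 'performs genetic testing' holds; CLIA inspection 96 days ago vs limit 90 → not met
6. quality-control review 57 days ago vs limit 45 → not met
7. qualified laboratory directors 1 < 2 → not met
8. condition 'performs high-complexity testing' holds; instrument calibration 65 days ago vs limit 60 → not met
Not met: 8 of 8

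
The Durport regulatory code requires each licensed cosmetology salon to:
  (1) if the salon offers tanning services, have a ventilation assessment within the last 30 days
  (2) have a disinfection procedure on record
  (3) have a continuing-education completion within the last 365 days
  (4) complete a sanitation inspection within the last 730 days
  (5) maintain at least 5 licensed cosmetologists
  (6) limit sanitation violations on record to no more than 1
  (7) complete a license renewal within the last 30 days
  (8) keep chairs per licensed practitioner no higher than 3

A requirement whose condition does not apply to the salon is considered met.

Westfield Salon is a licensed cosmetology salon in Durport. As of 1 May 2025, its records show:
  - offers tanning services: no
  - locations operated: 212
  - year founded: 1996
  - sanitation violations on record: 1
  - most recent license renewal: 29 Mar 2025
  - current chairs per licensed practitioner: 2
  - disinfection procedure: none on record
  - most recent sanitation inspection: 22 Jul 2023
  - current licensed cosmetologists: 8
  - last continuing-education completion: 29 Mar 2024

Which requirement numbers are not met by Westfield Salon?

1. condition 'offers tanning services' does not hold → requirement n/a → met
2. disinfection procedure absent → not met
3. continuing-education completion 398 days ago vs limit 365 → not met
4. sanitation inspection 649 days ago vs limit 730 → met
5. licensed cosmetologists 8 ≥ 5 → met
6. sanitation violations on record 1 ≤ 1 → met
7. license renewal 33 days ago vs limit 30 → not met
8. chairs per licensed practitioner 2 ≤ 3 → met
Not met: 2, 3, 7

2, 3, 7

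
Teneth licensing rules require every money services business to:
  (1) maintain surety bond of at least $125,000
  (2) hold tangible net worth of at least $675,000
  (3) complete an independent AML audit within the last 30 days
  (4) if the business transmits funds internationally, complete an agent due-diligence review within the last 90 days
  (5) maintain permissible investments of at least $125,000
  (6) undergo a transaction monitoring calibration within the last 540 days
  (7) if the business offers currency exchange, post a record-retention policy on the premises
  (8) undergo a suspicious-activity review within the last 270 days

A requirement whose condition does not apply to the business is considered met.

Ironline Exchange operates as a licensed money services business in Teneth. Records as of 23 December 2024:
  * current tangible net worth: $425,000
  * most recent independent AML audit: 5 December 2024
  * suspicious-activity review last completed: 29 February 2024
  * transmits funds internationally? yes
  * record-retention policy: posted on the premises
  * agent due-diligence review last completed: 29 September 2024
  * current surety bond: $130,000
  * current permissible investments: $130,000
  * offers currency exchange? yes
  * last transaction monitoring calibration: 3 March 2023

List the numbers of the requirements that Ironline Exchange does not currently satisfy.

1. surety bond $130,000 ≥ $125,000 → met
2. tangible net worth $425,000 < $675,000 → not met
3. independent AML audit 18 days ago vs limit 30 → met
4. condition 'transmits funds internationally' holds; agent due-diligence review 85 days ago vs limit 90 → met
5. permissible investments $130,000 ≥ $125,000 → met
6. transaction monitoring calibration 661 days ago vs limit 540 → not met
7. condition 'offers currency exchange' holds; record-retention policy present → met
8. suspicious-activity review 298 days ago vs limit 270 → not met
Not met: 2, 6, 8

2, 6, 8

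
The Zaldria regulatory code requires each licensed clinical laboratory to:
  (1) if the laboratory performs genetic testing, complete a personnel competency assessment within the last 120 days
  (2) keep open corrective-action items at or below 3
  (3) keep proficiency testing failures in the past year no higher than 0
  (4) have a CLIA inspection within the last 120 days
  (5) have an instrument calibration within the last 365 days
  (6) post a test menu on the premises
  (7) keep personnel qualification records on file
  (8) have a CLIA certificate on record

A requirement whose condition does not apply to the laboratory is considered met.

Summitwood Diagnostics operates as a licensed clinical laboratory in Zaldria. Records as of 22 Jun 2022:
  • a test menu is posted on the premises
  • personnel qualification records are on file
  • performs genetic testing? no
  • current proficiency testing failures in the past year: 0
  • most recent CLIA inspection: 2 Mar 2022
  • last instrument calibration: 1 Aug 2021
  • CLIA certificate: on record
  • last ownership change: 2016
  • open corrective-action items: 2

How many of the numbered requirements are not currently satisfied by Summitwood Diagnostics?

0

1. condition 'performs genetic testing' does not hold → requirement n/a → met
2. open corrective-action items 2 ≤ 3 → met
3. proficiency testing failures in the past year 0 ≤ 0 → met
4. CLIA inspection 112 days ago vs limit 120 → met
5. instrument calibration 325 days ago vs limit 365 → met
6. test menu present → met
7. personnel qualification records present → met
8. CLIA certificate present → met
Not met: 0 of 8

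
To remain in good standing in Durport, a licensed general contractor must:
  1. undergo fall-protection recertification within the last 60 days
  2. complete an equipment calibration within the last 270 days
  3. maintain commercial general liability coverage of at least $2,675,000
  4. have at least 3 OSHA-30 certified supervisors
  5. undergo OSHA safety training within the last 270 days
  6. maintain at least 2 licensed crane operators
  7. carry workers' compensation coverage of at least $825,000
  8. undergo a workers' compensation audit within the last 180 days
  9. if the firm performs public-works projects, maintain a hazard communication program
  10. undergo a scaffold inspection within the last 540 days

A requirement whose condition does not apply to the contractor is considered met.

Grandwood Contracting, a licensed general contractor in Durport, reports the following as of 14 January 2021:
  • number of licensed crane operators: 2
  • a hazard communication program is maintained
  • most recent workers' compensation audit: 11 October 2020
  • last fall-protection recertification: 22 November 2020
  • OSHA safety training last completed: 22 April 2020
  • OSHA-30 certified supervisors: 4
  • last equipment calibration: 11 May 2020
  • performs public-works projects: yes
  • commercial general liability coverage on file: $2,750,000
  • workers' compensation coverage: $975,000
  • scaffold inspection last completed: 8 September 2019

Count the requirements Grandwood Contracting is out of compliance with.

1. fall-protection recertification 53 days ago vs limit 60 → met
2. equipment calibration 248 days ago vs limit 270 → met
3. commercial general liability coverage $2,750,000 ≥ $2,675,000 → met
4. OSHA-30 certified supervisors 4 ≥ 3 → met
5. OSHA safety training 267 days ago vs limit 270 → met
6. licensed crane operators 2 ≥ 2 → met
7. workers' compensation coverage $975,000 ≥ $825,000 → met
8. workers' compensation audit 95 days ago vs limit 180 → met
9. condition 'performs public-works projects' holds; hazard communication program present → met
10. scaffold inspection 494 days ago vs limit 540 → met
Not met: 0 of 10

0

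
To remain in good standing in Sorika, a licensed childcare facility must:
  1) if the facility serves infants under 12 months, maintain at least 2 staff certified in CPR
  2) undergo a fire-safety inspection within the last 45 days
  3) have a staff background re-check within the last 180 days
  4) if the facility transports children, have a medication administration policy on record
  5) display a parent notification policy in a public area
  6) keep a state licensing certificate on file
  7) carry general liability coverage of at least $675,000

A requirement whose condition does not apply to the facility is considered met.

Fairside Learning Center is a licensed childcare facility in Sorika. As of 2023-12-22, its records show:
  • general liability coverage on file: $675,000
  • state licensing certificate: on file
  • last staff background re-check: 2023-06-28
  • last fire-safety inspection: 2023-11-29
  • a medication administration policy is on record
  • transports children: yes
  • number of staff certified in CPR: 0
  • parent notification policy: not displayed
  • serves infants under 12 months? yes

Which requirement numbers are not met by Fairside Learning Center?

1, 5

1. condition 'serves infants under 12 months' holds; staff certified in CPR 0 < 2 → not met
2. fire-safety inspection 23 days ago vs limit 45 → met
3. staff background re-check 177 days ago vs limit 180 → met
4. condition 'transports children' holds; medication administration policy present → met
5. parent notification policy absent → not met
6. state licensing certificate present → met
7. general liability coverage $675,000 ≥ $675,000 → met
Not met: 1, 5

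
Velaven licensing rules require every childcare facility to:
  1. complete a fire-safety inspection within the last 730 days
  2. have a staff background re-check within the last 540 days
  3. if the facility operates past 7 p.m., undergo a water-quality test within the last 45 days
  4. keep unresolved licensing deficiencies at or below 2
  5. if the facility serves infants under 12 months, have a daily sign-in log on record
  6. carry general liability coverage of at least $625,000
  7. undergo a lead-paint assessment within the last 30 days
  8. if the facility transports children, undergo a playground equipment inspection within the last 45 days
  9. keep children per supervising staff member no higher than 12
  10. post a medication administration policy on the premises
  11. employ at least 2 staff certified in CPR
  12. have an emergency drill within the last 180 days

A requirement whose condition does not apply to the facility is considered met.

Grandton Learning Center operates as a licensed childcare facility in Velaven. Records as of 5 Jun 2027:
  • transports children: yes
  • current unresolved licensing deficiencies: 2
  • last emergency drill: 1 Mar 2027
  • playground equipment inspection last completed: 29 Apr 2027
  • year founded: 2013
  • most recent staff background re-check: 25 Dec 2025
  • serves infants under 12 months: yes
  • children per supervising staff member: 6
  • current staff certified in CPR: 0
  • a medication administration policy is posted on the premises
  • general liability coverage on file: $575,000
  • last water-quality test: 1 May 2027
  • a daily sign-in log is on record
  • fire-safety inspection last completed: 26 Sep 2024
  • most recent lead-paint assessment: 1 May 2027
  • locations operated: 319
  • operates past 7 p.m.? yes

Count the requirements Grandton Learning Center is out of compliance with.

4

1. fire-safety inspection 982 days ago vs limit 730 → not met
2. staff background re-check 527 days ago vs limit 540 → met
3. condition 'operates past 7 p.m.' holds; water-quality test 35 days ago vs limit 45 → met
4. unresolved licensing deficiencies 2 ≤ 2 → met
5. condition 'serves infants under 12 months' holds; daily sign-in log present → met
6. general liability coverage $575,000 < $625,000 → not met
7. lead-paint assessment 35 days ago vs limit 30 → not met
8. condition 'transports children' holds; playground equipment inspection 37 days ago vs limit 45 → met
9. children per supervising staff member 6 ≤ 12 → met
10. medication administration policy present → met
11. staff certified in CPR 0 < 2 → not met
12. emergency drill 96 days ago vs limit 180 → met
Not met: 4 of 12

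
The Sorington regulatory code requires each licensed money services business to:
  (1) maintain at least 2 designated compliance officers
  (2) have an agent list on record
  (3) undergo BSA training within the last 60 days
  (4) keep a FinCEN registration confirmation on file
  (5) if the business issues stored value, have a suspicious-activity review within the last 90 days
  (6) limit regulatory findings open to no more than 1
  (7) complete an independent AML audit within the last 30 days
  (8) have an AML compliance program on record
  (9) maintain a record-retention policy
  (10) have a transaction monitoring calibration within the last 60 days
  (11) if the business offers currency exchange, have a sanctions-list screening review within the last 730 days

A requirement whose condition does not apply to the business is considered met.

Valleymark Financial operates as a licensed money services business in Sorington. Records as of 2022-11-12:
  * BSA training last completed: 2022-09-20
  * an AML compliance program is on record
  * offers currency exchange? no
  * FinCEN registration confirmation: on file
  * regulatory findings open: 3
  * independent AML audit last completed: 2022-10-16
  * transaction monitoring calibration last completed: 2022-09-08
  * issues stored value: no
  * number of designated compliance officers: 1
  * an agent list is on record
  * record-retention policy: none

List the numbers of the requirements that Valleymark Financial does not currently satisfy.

1, 6, 9, 10

1. designated compliance officers 1 < 2 → not met
2. agent list present → met
3. BSA training 53 days ago vs limit 60 → met
4. FinCEN registration confirmation present → met
5. condition 'issues stored value' does not hold → requirement n/a → met
6. regulatory findings open 3 > 1 → not met
7. independent AML audit 27 days ago vs limit 30 → met
8. AML compliance program present → met
9. record-retention policy absent → not met
10. transaction monitoring calibration 65 days ago vs limit 60 → not met
11. condition 'offers currency exchange' does not hold → requirement n/a → met
Not met: 1, 6, 9, 10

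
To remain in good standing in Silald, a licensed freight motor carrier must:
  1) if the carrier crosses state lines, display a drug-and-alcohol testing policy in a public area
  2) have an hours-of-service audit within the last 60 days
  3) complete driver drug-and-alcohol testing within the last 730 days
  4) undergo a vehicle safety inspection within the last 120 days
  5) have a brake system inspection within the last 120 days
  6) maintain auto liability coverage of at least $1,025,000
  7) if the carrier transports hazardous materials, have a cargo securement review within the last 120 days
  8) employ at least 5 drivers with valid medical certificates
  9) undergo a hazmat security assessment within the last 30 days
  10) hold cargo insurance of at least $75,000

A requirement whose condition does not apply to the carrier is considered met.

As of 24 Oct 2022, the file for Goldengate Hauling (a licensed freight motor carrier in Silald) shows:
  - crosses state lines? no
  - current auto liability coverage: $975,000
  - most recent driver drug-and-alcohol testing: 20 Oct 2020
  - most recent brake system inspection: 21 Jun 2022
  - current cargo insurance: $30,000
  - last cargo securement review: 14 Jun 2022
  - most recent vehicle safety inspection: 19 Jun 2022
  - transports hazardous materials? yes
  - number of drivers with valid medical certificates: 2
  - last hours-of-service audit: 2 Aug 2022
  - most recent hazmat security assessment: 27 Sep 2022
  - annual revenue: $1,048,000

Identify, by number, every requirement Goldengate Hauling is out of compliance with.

2, 3, 4, 5, 6, 7, 8, 10

1. condition 'crosses state lines' does not hold → requirement n/a → met
2. hours-of-service audit 83 days ago vs limit 60 → not met
3. driver drug-and-alcohol testing 734 days ago vs limit 730 → not met
4. vehicle safety inspection 127 days ago vs limit 120 → not met
5. brake system inspection 125 days ago vs limit 120 → not met
6. auto liability coverage $975,000 < $1,025,000 → not met
7. condition 'transports hazardous materials' holds; cargo securement review 132 days ago vs limit 120 → not met
8. drivers with valid medical certificates 2 < 5 → not met
9. hazmat security assessment 27 days ago vs limit 30 → met
10. cargo insurance $30,000 < $75,000 → not met
Not met: 2, 3, 4, 5, 6, 7, 8, 10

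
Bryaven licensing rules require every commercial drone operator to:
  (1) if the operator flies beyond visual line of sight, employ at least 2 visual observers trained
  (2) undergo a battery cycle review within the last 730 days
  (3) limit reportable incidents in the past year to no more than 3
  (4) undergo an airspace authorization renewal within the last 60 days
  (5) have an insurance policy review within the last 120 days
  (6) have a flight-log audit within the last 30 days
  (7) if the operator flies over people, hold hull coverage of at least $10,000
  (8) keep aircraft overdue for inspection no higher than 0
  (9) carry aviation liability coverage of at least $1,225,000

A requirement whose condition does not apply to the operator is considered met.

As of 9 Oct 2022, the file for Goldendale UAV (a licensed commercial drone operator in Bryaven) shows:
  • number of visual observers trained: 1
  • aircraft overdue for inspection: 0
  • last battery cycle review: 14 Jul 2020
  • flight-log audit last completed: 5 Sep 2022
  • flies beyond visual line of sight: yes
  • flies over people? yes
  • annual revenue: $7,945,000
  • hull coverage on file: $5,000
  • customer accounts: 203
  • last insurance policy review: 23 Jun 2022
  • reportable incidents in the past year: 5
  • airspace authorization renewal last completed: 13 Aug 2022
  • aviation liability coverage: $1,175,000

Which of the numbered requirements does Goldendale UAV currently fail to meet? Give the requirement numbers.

1, 2, 3, 6, 7, 9

1. condition 'flies beyond visual line of sight' holds; visual observers trained 1 < 2 → not met
2. battery cycle review 817 days ago vs limit 730 → not met
3. reportable incidents in the past year 5 > 3 → not met
4. airspace authorization renewal 57 days ago vs limit 60 → met
5. insurance policy review 108 days ago vs limit 120 → met
6. flight-log audit 34 days ago vs limit 30 → not met
7. condition 'flies over people' holds; hull coverage $5,000 < $10,000 → not met
8. aircraft overdue for inspection 0 ≤ 0 → met
9. aviation liability coverage $1,175,000 < $1,225,000 → not met
Not met: 1, 2, 3, 6, 7, 9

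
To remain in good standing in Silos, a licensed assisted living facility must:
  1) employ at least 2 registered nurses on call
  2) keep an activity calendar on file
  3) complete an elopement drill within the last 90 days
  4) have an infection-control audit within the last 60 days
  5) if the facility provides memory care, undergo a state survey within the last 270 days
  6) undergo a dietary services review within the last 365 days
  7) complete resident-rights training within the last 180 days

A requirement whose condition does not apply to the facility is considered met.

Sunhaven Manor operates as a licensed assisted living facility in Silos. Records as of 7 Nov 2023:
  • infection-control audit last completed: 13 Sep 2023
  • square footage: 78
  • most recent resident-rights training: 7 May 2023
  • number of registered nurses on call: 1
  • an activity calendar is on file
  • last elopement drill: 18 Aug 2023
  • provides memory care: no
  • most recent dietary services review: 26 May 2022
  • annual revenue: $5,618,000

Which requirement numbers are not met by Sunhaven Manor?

1. registered nurses on call 1 < 2 → not met
2. activity calendar present → met
3. elopement drill 81 days ago vs limit 90 → met
4. infection-control audit 55 days ago vs limit 60 → met
5. condition 'provides memory care' does not hold → requirement n/a → met
6. dietary services review 530 days ago vs limit 365 → not met
7. resident-rights training 184 days ago vs limit 180 → not met
Not met: 1, 6, 7

1, 6, 7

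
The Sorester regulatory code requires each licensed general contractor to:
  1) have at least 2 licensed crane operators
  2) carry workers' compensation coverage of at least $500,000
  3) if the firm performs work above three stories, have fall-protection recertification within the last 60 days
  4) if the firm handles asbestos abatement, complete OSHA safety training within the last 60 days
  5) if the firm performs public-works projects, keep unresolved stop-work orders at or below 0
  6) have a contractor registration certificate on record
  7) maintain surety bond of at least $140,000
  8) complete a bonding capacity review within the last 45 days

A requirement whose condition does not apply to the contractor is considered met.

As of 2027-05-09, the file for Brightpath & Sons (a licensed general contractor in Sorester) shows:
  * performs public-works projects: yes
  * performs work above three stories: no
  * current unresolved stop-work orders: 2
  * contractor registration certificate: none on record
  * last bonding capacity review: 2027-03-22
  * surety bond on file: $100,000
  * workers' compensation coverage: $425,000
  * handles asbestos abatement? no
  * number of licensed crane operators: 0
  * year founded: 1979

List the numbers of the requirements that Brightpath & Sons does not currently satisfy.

1. licensed crane operators 0 < 2 → not met
2. workers' compensation coverage $425,000 < $500,000 → not met
3. condition 'performs work above three stories' does not hold → requirement n/a → met
4. condition 'handles asbestos abatement' does not hold → requirement n/a → met
5. condition 'performs public-works projects' holds; unresolved stop-work orders 2 > 0 → not met
6. contractor registration certificate absent → not met
7. surety bond $100,000 < $140,000 → not met
8. bonding capacity review 48 days ago vs limit 45 → not met
Not met: 1, 2, 5, 6, 7, 8

1, 2, 5, 6, 7, 8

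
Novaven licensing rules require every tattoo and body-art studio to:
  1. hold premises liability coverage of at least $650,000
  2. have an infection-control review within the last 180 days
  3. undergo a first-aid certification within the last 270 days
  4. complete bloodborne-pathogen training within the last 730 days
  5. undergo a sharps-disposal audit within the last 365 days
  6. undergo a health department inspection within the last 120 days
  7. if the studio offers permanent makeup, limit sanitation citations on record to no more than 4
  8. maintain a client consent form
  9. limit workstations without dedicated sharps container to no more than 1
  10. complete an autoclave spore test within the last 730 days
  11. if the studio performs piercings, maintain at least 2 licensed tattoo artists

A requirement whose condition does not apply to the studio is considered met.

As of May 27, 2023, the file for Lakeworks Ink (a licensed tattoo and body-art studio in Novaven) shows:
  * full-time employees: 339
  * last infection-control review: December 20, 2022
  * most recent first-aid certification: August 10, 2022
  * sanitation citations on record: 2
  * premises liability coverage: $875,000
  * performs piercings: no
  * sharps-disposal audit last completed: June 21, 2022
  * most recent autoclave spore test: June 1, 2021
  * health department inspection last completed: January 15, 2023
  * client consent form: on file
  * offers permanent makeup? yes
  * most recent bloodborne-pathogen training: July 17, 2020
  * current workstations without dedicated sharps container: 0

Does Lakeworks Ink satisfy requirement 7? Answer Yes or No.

7. condition 'offers permanent makeup' holds; sanitation citations on record 2 ≤ 4 → met

Yes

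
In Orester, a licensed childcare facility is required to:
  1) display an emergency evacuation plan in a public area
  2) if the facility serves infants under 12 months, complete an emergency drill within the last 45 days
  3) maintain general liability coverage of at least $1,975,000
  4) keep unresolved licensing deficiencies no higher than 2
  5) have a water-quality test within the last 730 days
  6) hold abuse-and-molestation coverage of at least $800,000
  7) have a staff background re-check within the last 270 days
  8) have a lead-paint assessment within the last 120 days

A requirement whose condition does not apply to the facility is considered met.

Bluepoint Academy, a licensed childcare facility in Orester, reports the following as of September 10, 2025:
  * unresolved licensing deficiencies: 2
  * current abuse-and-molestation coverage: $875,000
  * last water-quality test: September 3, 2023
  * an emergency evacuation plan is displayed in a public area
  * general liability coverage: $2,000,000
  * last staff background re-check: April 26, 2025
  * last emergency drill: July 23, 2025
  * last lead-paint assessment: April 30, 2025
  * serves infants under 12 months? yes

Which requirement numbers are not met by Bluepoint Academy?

2, 5, 8

1. emergency evacuation plan present → met
2. condition 'serves infants under 12 months' holds; emergency drill 49 days ago vs limit 45 → not met
3. general liability coverage $2,000,000 ≥ $1,975,000 → met
4. unresolved licensing deficiencies 2 ≤ 2 → met
5. water-quality test 738 days ago vs limit 730 → not met
6. abuse-and-molestation coverage $875,000 ≥ $800,000 → met
7. staff background re-check 137 days ago vs limit 270 → met
8. lead-paint assessment 133 days ago vs limit 120 → not met
Not met: 2, 5, 8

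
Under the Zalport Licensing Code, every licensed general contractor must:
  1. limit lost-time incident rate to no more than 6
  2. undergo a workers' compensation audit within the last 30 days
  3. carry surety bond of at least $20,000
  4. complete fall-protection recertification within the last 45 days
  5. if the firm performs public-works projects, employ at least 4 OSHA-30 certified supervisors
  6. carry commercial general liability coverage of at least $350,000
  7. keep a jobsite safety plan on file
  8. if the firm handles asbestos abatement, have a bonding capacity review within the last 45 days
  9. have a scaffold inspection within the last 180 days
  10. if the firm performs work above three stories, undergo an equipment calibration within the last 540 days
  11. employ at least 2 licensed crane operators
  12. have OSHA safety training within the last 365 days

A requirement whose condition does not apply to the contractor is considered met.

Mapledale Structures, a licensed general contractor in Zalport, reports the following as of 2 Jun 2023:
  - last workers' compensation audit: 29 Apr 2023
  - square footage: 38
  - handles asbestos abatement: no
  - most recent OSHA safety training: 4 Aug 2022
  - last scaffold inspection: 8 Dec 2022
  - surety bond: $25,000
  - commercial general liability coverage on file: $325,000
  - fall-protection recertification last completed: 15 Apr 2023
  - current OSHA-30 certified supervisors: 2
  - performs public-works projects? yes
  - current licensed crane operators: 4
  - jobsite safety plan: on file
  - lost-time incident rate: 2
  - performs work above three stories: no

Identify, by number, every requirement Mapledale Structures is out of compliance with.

2, 4, 5, 6

1. lost-time incident rate 2 ≤ 6 → met
2. workers' compensation audit 34 days ago vs limit 30 → not met
3. surety bond $25,000 ≥ $20,000 → met
4. fall-protection recertification 48 days ago vs limit 45 → not met
5. condition 'performs public-works projects' holds; OSHA-30 certified supervisors 2 < 4 → not met
6. commercial general liability coverage $325,000 < $350,000 → not met
7. jobsite safety plan present → met
8. condition 'handles asbestos abatement' does not hold → requirement n/a → met
9. scaffold inspection 176 days ago vs limit 180 → met
10. condition 'performs work above three stories' does not hold → requirement n/a → met
11. licensed crane operators 4 ≥ 2 → met
12. OSHA safety training 302 days ago vs limit 365 → met
Not met: 2, 4, 5, 6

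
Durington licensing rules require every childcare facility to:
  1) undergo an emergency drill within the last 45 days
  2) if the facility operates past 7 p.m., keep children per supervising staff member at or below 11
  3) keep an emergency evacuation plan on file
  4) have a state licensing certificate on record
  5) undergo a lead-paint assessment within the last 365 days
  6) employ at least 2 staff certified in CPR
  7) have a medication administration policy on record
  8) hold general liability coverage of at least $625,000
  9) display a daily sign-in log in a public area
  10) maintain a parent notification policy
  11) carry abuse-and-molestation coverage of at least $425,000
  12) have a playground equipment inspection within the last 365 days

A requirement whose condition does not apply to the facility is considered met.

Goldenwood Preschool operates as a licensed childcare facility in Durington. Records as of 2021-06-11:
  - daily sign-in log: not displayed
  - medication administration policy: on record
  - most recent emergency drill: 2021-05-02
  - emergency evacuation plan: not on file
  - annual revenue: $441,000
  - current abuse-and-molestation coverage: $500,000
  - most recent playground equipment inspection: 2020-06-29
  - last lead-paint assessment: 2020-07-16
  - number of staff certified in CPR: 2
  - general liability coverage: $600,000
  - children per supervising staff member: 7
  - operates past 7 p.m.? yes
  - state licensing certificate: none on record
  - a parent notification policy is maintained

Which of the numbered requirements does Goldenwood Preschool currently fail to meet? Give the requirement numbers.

1. emergency drill 40 days ago vs limit 45 → met
2. condition 'operates past 7 p.m.' holds; children per supervising staff member 7 ≤ 11 → met
3. emergency evacuation plan absent → not met
4. state licensing certificate absent → not met
5. lead-paint assessment 330 days ago vs limit 365 → met
6. staff certified in CPR 2 ≥ 2 → met
7. medication administration policy present → met
8. general liability coverage $600,000 < $625,000 → not met
9. daily sign-in log absent → not met
10. parent notification policy present → met
11. abuse-and-molestation coverage $500,000 ≥ $425,000 → met
12. playground equipment inspection 347 days ago vs limit 365 → met
Not met: 3, 4, 8, 9

3, 4, 8, 9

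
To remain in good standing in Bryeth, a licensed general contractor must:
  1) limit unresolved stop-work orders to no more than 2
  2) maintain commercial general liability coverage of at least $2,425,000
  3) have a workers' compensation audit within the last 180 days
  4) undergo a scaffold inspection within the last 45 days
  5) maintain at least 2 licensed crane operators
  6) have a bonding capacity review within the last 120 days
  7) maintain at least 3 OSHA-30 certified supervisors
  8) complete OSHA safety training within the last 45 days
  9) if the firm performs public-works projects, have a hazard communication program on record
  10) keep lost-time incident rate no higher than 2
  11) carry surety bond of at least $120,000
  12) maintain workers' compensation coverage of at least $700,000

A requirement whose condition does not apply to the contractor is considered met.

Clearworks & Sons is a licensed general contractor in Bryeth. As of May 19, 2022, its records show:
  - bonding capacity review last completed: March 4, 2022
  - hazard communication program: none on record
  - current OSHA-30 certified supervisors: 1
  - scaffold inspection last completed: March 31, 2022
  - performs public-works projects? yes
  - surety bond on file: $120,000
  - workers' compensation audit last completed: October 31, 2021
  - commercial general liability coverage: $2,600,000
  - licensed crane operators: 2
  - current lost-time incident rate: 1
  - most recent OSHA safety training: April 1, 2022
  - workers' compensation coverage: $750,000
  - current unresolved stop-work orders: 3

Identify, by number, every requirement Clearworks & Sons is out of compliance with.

1. unresolved stop-work orders 3 > 2 → not met
2. commercial general liability coverage $2,600,000 ≥ $2,425,000 → met
3. workers' compensation audit 200 days ago vs limit 180 → not met
4. scaffold inspection 49 days ago vs limit 45 → not met
5. licensed crane operators 2 ≥ 2 → met
6. bonding capacity review 76 days ago vs limit 120 → met
7. OSHA-30 certified supervisors 1 < 3 → not met
8. OSHA safety training 48 days ago vs limit 45 → not met
9. condition 'performs public-works projects' holds; hazard communication program absent → not met
10. lost-time incident rate 1 ≤ 2 → met
11. surety bond $120,000 ≥ $120,000 → met
12. workers' compensation coverage $750,000 ≥ $700,000 → met
Not met: 1, 3, 4, 7, 8, 9

1, 3, 4, 7, 8, 9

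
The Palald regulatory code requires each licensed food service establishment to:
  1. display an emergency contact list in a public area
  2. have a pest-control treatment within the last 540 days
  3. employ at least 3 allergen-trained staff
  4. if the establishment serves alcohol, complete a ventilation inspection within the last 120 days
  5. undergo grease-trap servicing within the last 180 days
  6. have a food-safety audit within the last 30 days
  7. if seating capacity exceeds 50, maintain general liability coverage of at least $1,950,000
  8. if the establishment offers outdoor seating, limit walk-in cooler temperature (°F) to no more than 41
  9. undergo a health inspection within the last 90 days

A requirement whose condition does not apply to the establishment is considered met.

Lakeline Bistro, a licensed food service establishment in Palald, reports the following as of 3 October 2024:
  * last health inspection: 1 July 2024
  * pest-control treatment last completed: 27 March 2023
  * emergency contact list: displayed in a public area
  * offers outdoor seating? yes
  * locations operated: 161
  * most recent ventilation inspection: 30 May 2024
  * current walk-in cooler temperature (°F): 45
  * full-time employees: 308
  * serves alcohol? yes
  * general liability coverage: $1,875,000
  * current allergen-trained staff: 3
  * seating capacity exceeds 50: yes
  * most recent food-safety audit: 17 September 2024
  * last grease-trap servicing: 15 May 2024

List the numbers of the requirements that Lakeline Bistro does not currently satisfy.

2, 4, 7, 8, 9

1. emergency contact list present → met
2. pest-control treatment 556 days ago vs limit 540 → not met
3. allergen-trained staff 3 ≥ 3 → met
4. condition 'serves alcohol' holds; ventilation inspection 126 days ago vs limit 120 → not met
5. grease-trap servicing 141 days ago vs limit 180 → met
6. food-safety audit 16 days ago vs limit 30 → met
7. condition 'seating capacity exceeds 50' holds; general liability coverage $1,875,000 < $1,950,000 → not met
8. condition 'offers outdoor seating' holds; walk-in cooler temperature (°F) 45 > 41 → not met
9. health inspection 94 days ago vs limit 90 → not met
Not met: 2, 4, 7, 8, 9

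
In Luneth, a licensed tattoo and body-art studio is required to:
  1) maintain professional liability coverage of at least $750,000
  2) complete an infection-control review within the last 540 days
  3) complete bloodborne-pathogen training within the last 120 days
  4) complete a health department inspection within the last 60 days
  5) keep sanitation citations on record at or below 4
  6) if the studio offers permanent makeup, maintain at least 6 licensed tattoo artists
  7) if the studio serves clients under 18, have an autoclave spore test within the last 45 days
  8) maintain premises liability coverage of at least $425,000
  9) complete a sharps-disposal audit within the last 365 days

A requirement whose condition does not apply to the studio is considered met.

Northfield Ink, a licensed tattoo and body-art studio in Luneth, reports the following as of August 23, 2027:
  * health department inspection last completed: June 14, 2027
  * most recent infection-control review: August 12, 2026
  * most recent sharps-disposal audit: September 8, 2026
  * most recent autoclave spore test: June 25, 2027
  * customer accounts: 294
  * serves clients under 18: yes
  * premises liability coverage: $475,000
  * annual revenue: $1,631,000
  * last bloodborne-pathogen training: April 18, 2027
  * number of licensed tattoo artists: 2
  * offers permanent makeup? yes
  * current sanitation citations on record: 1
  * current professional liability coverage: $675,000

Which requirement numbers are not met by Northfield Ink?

1, 3, 4, 6, 7

1. professional liability coverage $675,000 < $750,000 → not met
2. infection-control review 376 days ago vs limit 540 → met
3. bloodborne-pathogen training 127 days ago vs limit 120 → not met
4. health department inspection 70 days ago vs limit 60 → not met
5. sanitation citations on record 1 ≤ 4 → met
6. condition 'offers permanent makeup' holds; licensed tattoo artists 2 < 6 → not met
7. condition 'serves clients under 18' holds; autoclave spore test 59 days ago vs limit 45 → not met
8. premises liability coverage $475,000 ≥ $425,000 → met
9. sharps-disposal audit 349 days ago vs limit 365 → met
Not met: 1, 3, 4, 6, 7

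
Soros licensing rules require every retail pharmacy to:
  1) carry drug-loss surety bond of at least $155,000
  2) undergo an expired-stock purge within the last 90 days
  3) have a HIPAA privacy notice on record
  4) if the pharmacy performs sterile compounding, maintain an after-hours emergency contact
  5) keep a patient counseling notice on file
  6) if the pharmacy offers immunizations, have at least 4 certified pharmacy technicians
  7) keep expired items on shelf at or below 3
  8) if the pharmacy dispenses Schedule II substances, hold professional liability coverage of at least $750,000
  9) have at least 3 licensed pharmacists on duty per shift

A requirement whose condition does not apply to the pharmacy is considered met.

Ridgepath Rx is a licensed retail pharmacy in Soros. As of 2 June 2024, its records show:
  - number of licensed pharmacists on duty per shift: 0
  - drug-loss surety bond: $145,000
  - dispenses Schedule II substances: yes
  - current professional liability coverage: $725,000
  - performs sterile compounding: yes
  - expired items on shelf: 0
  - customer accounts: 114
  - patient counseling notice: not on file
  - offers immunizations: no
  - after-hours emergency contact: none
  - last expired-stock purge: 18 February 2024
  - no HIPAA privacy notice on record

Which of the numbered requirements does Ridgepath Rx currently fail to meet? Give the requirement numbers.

1, 2, 3, 4, 5, 8, 9

1. drug-loss surety bond $145,000 < $155,000 → not met
2. expired-stock purge 105 days ago vs limit 90 → not met
3. HIPAA privacy notice absent → not met
4. condition 'performs sterile compounding' holds; after-hours emergency contact absent → not met
5. patient counseling notice absent → not met
6. condition 'offers immunizations' does not hold → requirement n/a → met
7. expired items on shelf 0 ≤ 3 → met
8. condition 'dispenses Schedule II substances' holds; professional liability coverage $725,000 < $750,000 → not met
9. licensed pharmacists on duty per shift 0 < 3 → not met
Not met: 1, 2, 3, 4, 5, 8, 9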